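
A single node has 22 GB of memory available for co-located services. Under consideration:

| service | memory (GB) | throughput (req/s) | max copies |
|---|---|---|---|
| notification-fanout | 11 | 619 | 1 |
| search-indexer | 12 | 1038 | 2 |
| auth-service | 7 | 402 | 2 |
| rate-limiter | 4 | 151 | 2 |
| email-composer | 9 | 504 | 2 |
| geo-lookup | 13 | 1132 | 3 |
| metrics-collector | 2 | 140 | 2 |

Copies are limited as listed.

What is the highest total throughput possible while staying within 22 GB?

1674

Greedy by ratio would take rate-limiter + geo-lookup + 2×metrics-collector: 21 GB used, total 1563.
The 6 GB tied up in rate-limiter and metrics-collector is better spent on auth-service — total rises to 1674 (22 GB).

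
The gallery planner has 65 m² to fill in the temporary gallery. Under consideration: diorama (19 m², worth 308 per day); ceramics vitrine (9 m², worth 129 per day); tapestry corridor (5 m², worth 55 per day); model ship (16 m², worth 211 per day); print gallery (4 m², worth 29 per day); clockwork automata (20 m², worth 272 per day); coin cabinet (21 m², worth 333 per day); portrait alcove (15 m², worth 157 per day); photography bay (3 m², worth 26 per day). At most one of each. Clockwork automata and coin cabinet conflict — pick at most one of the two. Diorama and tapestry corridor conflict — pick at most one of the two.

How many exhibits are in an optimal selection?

4

Best achievable expected visitors is 981.
For example diorama + ceramics vitrine + model ship + coin cabinet achieves it, using 65 m².
Any selection reaching 981 contains exactly 4 exhibits.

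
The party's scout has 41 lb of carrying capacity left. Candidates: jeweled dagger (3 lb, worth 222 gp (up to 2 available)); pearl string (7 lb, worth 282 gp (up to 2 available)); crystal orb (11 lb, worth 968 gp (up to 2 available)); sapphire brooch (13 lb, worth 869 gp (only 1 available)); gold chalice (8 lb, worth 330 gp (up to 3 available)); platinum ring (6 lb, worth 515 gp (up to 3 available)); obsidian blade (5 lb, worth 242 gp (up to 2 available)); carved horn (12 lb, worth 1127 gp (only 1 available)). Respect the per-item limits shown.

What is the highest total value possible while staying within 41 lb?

3640

Density check — carved horn 93.92, crystal orb 88.00, platinum ring 85.83, jeweled dagger 74.00 are the best per lb.
Taking the top-ratio items first gives 2×crystal orb + platinum ring + carved horn for 3578 (40 lb).
Dropping crystal orb frees 11 lb; slotting in 2×platinum ring (12 lb) lifts the total to 3640 at 41 lb.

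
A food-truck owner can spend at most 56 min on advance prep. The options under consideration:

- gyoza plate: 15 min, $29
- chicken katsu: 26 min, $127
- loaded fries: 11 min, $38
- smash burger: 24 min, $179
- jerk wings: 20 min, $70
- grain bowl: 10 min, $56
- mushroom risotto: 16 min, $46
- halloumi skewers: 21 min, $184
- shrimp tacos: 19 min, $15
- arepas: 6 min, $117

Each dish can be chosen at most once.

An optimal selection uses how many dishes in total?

Optimal total is 480.
One optimal bundle: smash burger + halloumi skewers + arepas (51 min).
Any selection reaching 480 contains exactly 3 dishes.

3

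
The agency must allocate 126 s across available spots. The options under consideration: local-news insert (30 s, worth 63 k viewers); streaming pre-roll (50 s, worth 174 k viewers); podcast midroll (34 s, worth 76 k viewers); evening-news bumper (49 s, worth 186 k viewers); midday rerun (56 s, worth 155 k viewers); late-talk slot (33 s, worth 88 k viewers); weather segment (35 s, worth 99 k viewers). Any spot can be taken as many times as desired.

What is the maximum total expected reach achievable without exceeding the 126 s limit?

384

The ratio heuristic lands on 2×evening-news bumper (372) but leaves 28 s idle.
Replace evening-news bumper with 2×weather segment: the trade gains 12 net, giving 384 at 119 s.
The spare 7 s is too small for any remaining spot, and no exchange beats 384.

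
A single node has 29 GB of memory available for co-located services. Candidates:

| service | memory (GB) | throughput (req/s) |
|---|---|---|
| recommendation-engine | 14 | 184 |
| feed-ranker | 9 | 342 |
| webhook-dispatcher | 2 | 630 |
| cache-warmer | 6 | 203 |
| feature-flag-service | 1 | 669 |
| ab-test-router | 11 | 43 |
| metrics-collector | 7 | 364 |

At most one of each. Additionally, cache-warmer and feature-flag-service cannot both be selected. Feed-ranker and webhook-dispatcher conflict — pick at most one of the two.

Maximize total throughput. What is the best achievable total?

1847

Recommendation-engine + webhook-dispatcher + feature-flag-service + metrics-collector uses 24 of the 29 GB and totals 1847.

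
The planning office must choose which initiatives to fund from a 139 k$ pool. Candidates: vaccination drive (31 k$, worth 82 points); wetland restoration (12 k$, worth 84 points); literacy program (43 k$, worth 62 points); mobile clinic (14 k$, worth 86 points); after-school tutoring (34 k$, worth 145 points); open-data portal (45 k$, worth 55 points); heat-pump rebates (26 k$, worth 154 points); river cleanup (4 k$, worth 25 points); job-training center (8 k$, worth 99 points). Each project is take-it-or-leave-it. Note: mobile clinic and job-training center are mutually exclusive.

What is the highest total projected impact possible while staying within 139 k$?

Taking vaccination drive + wetland restoration + after-school tutoring + heat-pump rebates + river cleanup + job-training center: 115 k$ used, 589 in projected impact.

589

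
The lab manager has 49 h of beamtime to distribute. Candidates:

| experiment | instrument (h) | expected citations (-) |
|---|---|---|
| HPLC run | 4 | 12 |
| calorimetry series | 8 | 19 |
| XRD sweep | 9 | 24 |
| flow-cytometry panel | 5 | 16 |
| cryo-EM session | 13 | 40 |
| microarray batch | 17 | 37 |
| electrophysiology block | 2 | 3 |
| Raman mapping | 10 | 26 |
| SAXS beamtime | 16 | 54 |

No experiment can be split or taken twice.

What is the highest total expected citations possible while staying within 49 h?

Density check — SAXS beamtime 3.38, flow-cytometry panel 3.20, cryo-EM session 3.08 are the best per h.
HPLC run + XRD sweep + flow-cytometry panel + cryo-EM session + electrophysiology block + SAXS beamtime uses 49 of the 49 h and totals 149.

149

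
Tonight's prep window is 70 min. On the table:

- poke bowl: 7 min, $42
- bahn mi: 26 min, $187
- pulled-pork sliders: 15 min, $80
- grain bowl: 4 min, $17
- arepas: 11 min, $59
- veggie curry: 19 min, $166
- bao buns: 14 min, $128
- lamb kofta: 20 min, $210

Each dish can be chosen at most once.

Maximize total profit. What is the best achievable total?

A density-first pass picks poke bowl + grain bowl + veggie curry + bao buns + lamb kofta — 563 at 64 min.
Replace poke bowl and grain bowl with pulled-pork sliders: the trade gains 21 net, giving 584 at 68 min.

584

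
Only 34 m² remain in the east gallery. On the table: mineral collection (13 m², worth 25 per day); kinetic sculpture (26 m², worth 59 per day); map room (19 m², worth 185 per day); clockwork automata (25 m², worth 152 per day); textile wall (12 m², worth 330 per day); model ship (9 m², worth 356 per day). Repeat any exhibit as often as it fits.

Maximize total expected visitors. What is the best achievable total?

1068

Density check — model ship 39.56, textile wall 27.50, map room 9.74 are the best per m².
Taking 3×model ship: 27 m² used, 1068 in expected visitors.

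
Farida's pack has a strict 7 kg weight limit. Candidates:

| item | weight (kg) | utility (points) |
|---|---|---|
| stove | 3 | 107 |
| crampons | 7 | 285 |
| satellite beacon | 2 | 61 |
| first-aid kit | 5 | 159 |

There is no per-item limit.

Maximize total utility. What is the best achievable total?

Taking crampons: 7 kg used, 285 in utility.
Every other selection either busts 7 kg or fails to beat 285.

285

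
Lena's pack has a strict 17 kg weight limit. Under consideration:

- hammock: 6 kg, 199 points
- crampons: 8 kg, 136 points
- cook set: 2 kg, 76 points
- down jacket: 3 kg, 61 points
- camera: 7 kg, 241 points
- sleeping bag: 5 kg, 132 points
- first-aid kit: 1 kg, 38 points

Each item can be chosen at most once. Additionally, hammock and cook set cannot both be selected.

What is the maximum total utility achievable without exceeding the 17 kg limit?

539

Taking hammock + down jacket + camera + first-aid kit: 17 kg used, 539 in utility.
The closest alternative, cook set + down jacket + camera + sleeping bag, reaches only 510.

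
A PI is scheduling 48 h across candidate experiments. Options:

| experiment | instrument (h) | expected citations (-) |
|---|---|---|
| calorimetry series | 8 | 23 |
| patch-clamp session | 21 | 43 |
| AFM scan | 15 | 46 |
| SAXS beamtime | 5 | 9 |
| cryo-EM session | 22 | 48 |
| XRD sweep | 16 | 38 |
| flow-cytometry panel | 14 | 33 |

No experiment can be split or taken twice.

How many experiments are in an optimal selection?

Optimal total is 117.
calorimetry series + AFM scan + cryo-EM session hits 117 at 45 h.
All optima have 3 experiments.

3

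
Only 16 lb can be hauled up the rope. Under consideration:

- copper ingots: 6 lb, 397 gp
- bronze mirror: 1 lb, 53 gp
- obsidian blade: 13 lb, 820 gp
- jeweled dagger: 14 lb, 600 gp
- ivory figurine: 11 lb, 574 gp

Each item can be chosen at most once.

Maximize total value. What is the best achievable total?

873

Filling by ratio: copper ingots + bronze mirror for 450, with 9 lb left unused.
Replace copper ingots with obsidian blade: the trade gains 423 net, giving 873 at 14 lb.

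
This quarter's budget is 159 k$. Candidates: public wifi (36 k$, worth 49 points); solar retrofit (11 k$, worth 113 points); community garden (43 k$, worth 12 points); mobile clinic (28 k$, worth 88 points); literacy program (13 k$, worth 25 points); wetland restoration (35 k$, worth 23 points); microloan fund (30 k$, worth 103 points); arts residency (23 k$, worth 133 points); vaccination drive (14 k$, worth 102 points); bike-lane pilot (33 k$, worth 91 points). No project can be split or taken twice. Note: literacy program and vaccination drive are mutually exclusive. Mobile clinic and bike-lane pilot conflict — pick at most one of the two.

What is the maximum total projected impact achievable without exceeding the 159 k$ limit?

591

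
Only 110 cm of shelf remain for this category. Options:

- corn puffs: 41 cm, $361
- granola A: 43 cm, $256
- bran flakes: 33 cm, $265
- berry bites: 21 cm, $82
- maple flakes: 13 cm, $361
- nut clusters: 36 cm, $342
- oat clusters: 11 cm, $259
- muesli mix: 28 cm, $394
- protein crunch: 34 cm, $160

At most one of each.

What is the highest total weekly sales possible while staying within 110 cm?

1438

Density check — maple flakes 27.77, oat clusters 23.55, muesli mix 14.07 are the best per cm.
Berry bites + maple flakes + nut clusters + oat clusters + muesli mix uses 109 of the 110 cm and totals 1438.
No other feasible combination exceeds 1438.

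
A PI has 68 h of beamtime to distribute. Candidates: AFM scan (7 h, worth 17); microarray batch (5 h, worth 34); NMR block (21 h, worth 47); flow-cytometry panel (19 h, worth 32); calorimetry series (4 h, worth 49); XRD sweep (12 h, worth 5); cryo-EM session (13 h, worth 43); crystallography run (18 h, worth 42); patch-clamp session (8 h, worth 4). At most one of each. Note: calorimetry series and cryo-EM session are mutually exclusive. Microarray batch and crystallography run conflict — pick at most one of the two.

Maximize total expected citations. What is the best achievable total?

184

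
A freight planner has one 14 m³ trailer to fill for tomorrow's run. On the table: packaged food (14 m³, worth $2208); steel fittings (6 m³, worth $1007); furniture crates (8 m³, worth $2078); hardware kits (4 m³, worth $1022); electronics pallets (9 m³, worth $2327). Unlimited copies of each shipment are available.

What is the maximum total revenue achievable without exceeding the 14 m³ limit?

By revenue per m³: furniture crates 259.75, electronics pallets 258.56, hardware kits 255.50, steel fittings 167.83 lead.
A density-first pass picks furniture crates + hardware kits — 3100 at 12 m³.
Dropping furniture crates frees 8 m³; slotting in electronics pallets (9 m³) lifts the total to 3349 at 13 m³.

3349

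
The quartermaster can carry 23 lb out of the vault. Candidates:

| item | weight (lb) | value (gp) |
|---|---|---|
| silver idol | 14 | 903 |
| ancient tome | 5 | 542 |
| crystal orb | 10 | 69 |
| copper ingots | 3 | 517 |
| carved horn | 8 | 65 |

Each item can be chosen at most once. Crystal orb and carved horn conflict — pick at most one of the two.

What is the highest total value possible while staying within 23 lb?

1962

Density check — copper ingots 172.33, ancient tome 108.40, silver idol 64.50, carved horn 8.12 are the best per lb.
Taking silver idol + ancient tome + copper ingots: 22 lb used, 1962 in value.
That's the maximum — no feasible swap from here does better than 1962.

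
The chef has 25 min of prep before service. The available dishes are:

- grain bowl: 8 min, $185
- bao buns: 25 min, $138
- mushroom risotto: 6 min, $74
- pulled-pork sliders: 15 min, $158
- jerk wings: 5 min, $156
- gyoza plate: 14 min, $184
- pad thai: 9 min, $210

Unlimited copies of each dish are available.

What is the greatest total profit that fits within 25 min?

780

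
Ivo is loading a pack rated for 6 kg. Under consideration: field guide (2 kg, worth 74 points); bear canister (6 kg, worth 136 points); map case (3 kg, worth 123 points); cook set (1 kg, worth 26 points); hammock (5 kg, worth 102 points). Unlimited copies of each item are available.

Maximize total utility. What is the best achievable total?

246

Best packing: 2×map case — 6 kg, 246 total.
That's the maximum — no swap from here does better than 246.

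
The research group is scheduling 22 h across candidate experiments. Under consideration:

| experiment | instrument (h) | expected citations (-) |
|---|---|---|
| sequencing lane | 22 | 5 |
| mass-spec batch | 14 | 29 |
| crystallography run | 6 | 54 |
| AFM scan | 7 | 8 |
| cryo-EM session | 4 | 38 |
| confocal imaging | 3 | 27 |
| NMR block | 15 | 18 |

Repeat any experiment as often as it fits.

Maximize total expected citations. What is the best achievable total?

206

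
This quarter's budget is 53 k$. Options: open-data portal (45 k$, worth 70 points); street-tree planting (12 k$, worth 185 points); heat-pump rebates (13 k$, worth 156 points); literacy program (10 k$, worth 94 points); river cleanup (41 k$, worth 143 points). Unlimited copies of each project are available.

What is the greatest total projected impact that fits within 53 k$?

740

Best packing: 4×street-tree planting — 48 k$, 740 total.
Nothing else within 53 k$ beats 740.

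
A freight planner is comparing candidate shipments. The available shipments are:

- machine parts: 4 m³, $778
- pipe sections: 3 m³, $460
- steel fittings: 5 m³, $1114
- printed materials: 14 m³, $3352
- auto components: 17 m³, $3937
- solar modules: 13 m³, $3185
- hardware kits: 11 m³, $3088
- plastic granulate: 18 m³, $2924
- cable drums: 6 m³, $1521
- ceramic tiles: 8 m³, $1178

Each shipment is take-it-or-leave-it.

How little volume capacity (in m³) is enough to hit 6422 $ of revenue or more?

Look for the lowest-volume combination reaching 6422.
printed materials + hardware kits: 6440 revenue at 25 m³.
No combination under 25 m³ hits 6422.

25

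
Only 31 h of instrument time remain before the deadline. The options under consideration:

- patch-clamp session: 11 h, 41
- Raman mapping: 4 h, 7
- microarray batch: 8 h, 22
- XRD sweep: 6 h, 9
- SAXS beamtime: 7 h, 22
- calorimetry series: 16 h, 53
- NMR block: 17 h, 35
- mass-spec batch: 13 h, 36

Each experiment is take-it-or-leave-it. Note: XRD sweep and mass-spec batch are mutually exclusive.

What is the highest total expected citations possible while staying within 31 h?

101

The ratio ordering already packs tightly: patch-clamp session + Raman mapping + calorimetry series, 31 h, 101.
No other feasible combination exceeds 101.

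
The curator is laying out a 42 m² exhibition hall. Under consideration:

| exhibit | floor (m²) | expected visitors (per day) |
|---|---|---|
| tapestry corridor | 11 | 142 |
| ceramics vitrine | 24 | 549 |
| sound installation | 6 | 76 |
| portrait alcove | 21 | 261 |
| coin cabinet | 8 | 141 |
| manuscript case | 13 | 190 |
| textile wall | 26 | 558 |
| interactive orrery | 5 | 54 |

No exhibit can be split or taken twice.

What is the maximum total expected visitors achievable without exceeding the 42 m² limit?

793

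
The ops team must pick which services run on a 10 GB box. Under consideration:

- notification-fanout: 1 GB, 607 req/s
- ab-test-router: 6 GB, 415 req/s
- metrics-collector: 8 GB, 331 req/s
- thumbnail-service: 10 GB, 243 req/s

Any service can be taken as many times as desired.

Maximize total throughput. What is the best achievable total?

10×notification-fanout uses 10 of the 10 GB and totals 6070.
That's the maximum — no swap from here does better than 6070.

6070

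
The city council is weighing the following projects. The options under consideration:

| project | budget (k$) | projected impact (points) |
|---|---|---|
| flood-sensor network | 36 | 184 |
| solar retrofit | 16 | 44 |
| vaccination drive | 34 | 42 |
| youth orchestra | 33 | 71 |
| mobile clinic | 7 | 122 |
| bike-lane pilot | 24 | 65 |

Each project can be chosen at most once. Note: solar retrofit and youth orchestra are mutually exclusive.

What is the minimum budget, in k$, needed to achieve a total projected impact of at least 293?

Need the lightest bundle worth ≥ 293.
flood-sensor network + mobile clinic: 306 projected impact at 43 k$.
No combination under 43 k$ hits 293.

43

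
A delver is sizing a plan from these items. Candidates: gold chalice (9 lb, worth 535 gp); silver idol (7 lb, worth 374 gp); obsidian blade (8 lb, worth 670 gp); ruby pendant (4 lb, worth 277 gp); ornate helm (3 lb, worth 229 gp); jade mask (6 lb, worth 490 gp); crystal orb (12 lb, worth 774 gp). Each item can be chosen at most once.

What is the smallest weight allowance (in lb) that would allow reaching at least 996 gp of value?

Minimise lb subject to total value ≥ 996.
ruby pendant + ornate helm + jade mask: 996 value at 13 lb.
Below 13 lb the best achievable stays under 996.

13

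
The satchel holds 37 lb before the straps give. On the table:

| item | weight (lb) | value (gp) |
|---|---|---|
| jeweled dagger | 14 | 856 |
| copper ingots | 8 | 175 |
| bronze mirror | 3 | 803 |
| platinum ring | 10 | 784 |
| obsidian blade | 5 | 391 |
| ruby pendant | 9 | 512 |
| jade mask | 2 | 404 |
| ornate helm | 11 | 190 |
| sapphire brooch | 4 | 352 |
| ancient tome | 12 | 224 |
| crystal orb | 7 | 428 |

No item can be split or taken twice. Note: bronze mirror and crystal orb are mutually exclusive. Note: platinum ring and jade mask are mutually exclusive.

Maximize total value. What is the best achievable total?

Taking jeweled dagger + bronze mirror + obsidian blade + ruby pendant + jade mask + sapphire brooch: 37 lb used, 3318 in value.
The closest alternative, jeweled dagger + bronze mirror + platinum ring + obsidian blade + sapphire brooch, reaches only 3186.

3318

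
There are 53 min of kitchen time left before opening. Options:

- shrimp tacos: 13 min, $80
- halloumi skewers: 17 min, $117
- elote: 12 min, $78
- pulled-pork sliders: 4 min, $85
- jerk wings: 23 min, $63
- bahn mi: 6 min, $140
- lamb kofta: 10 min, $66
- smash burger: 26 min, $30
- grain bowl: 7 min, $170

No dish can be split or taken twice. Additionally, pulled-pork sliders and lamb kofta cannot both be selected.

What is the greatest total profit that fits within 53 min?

By profit per min: grain bowl 24.29, bahn mi 23.33, pulled-pork sliders 21.25, halloumi skewers 6.88 lead.
Shrimp tacos + halloumi skewers + pulled-pork sliders + bahn mi + grain bowl uses 47 of the 53 min and totals 592.
The spare 6 min is too small for any remaining dish, and no feasible exchange beats 592.

592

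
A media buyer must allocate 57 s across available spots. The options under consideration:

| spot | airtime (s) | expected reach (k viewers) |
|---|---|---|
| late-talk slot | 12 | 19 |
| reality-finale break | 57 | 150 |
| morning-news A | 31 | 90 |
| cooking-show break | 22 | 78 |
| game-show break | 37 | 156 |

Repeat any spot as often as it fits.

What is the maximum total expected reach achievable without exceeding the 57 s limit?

175

Best packing: late-talk slot + 2×cooking-show break — 56 s, 175 total.
Every other selection either busts 57 s or fails to beat 175.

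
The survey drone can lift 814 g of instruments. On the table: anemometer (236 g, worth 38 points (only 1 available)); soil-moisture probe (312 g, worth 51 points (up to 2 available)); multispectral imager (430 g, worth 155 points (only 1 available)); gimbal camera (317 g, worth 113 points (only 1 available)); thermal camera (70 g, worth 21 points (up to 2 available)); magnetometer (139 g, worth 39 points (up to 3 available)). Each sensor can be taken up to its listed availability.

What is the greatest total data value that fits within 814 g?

Best packing: multispectral imager + gimbal camera — 747 g, 268 total.
Nothing else within 814 g beats 268.

268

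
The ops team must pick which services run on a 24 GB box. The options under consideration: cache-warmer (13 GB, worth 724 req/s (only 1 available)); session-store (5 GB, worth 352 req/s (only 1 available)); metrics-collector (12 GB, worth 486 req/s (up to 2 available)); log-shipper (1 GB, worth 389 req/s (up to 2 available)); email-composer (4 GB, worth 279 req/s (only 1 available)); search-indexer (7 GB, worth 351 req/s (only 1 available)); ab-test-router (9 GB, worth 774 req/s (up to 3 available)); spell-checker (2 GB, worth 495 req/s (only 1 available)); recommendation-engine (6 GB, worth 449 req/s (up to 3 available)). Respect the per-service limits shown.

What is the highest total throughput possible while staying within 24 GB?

2848

Density check — log-shipper 389.00, spell-checker 247.50, ab-test-router 86.00 are the best per GB.
Taking the top-ratio services first gives 2×log-shipper + 2×ab-test-router + spell-checker for 2821 (22 GB).
The 9 GB tied up in ab-test-router is better spent on session-store + recommendation-engine — total rises to 2848 (24 GB).
Nothing else within 24 GB beats 2848.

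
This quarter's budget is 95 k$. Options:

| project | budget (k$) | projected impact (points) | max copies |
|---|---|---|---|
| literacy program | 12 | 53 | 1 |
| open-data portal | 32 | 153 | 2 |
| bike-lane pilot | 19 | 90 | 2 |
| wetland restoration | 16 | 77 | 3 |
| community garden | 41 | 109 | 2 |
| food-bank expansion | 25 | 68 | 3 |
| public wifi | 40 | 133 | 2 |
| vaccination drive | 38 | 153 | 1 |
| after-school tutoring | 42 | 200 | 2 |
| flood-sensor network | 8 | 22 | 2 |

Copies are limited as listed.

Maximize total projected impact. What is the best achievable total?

450

Filling by ratio: literacy program + open-data portal + 3×wetland restoration for 437, with 3 k$ left unused.
Replace wetland restoration with bike-lane pilot: the trade gains 13 net, giving 450 at 95 k$.
That's the maximum — no swap from here does better than 450.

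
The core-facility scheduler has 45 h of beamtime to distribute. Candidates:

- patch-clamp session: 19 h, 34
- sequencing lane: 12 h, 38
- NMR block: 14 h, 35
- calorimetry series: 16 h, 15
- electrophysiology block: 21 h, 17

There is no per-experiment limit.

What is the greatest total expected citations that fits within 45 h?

114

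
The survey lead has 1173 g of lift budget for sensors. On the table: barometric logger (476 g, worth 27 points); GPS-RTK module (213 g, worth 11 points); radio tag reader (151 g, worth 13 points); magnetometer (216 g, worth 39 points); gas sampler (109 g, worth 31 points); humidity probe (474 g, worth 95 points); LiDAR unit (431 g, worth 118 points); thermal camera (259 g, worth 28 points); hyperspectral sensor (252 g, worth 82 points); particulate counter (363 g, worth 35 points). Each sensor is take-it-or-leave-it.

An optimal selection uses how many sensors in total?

Optimal total is 295.
For example humidity probe + LiDAR unit + hyperspectral sensor achieves it, using 1157 g.
All optima have 3 sensors.

3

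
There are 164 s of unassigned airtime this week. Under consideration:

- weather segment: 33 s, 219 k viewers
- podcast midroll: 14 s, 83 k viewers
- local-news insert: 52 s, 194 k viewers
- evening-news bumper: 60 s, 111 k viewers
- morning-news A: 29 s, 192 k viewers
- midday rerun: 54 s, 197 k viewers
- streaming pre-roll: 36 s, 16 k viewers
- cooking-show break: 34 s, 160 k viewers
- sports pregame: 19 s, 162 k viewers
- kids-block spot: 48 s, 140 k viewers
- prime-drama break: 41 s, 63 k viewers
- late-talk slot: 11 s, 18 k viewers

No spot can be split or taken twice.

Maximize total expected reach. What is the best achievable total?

Taking the top-ratio spots first gives weather segment + podcast midroll + morning-news A + cooking-show break + sports pregame + late-talk slot for 834 (140 s).
Replace podcast midroll and late-talk slot with kids-block spot: the trade gains 39 net, giving 873 at 163 s.

873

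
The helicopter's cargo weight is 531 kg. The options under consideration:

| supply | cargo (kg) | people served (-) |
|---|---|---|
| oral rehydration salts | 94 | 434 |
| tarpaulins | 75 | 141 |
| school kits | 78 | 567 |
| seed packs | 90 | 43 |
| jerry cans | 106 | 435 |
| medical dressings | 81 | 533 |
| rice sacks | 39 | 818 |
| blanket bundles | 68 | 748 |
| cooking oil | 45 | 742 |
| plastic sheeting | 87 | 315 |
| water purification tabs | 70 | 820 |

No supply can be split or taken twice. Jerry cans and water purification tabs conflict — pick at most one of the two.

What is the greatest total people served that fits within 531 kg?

4662

Density check — rice sacks 20.97, cooking oil 16.49, water purification tabs 11.71 are the best per kg.
The ratio ordering already packs tightly: oral rehydration salts + school kits + medical dressings + rice sacks + blanket bundles + cooking oil + water purification tabs, 475 kg, 4662.
That's the maximum — no feasible swap from here does better than 4662.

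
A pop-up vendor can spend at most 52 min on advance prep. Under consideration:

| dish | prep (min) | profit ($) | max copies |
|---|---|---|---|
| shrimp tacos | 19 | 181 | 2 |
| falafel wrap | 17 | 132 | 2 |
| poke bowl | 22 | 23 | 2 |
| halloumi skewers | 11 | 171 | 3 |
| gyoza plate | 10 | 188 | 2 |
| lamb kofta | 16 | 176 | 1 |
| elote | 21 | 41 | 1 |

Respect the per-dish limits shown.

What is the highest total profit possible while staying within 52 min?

Greedy by ratio would take 2×halloumi skewers + 2×gyoza plate: 42 min used, total 718.
Dropping halloumi skewers frees 11 min; slotting in shrimp tacos (19 min) lifts the total to 728 at 50 min.
Nothing else within 52 min beats 728.

728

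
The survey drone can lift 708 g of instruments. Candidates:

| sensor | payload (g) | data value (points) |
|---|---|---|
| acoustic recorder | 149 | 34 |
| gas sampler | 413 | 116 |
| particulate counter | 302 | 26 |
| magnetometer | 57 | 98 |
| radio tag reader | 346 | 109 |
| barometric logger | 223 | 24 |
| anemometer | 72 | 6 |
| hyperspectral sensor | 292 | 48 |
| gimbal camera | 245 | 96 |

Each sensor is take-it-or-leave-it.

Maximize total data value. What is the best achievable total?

303

Density check — magnetometer 1.72, gimbal camera 0.39, radio tag reader 0.32, gas sampler 0.28 are the best per g.
Taking magnetometer + radio tag reader + gimbal camera: 648 g used, 303 in data value.
No other feasible combination exceeds 303.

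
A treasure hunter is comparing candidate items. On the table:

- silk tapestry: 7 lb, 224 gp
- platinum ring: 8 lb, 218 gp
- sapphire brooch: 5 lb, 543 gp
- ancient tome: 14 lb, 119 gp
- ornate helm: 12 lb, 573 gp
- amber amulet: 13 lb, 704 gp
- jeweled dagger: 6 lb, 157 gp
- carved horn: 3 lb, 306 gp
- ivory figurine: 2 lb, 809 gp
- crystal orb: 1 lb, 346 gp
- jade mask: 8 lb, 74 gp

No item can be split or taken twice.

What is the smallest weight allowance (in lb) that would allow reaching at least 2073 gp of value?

17

Need the lightest bundle worth ≥ 2073.
sapphire brooch + jeweled dagger + carved horn + ivory figurine + crystal orb: 2161 value at 17 lb.
No combination under 17 lb hits 2073.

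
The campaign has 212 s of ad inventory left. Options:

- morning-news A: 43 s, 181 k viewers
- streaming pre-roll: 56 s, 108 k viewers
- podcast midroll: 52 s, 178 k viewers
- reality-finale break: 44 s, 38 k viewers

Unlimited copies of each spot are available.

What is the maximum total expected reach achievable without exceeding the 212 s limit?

724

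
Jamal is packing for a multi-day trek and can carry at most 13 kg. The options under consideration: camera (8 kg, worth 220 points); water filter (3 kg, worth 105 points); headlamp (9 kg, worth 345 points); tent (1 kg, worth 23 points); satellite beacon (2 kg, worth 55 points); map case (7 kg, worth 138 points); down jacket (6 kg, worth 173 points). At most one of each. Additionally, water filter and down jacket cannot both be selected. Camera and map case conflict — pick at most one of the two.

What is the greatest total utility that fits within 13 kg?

The ratio ordering already packs tightly: water filter + headlamp + tent, 13 kg, 473.
Runner-up water filter + headlamp tops out at 450.

473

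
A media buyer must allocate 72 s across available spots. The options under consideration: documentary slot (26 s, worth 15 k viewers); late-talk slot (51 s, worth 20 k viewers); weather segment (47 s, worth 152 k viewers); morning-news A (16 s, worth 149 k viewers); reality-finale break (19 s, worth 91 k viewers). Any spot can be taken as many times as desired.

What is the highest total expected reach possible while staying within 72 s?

596

4×morning-news A uses 64 of the 72 s and totals 596.
Every other selection either busts 72 s or fails to beat 596.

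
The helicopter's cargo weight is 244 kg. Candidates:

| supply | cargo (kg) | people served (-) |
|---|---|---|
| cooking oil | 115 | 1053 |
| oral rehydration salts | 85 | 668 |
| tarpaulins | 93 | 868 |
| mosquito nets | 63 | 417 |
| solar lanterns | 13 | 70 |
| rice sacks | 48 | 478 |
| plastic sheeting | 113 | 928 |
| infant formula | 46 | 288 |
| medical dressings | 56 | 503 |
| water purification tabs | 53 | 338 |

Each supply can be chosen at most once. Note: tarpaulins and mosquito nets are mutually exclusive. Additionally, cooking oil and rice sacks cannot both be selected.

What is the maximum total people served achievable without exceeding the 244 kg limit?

By people served per kg: rice sacks 9.96, tarpaulins 9.33, cooking oil 9.16, medical dressings 8.98 lead.
Best packing: tarpaulins + rice sacks + infant formula + medical dressings — 243 kg, 2137 total.
An exhaustive check of the 1024 subsets confirms 2137.

2137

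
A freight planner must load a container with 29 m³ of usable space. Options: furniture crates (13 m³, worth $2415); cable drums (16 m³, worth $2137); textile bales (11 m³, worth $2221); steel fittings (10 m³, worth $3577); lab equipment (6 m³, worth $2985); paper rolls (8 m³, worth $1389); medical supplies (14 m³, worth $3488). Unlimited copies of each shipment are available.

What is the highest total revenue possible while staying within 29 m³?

12532

Filling by ratio: 4×lab equipment for 11940, with 5 m³ left unused.
Dropping lab equipment frees 6 m³; slotting in steel fittings (10 m³) lifts the total to 12532 at 28 m³.
The spare 1 m³ is too small for any remaining shipment, and no exchange beats 12532.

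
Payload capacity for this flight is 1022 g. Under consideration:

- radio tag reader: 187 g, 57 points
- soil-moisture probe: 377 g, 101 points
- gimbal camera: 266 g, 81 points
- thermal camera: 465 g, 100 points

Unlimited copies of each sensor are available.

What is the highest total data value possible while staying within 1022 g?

309

Filling by ratio: 5×radio tag reader for 285, with 87 g left unused.
Replace radio tag reader with gimbal camera: the trade gains 24 net, giving 309 at 1014 g.
Nothing else within 1022 g beats 309.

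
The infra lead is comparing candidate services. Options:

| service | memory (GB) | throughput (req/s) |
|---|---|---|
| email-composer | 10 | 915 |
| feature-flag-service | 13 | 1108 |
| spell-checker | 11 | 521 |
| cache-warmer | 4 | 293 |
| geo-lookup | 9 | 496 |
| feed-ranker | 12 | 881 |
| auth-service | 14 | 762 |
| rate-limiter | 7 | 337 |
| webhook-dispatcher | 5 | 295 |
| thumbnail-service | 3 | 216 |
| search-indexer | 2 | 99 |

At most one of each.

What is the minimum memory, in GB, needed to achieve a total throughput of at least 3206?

Look for the lowest-memory combination reaching 3206.
email-composer + feature-flag-service + feed-ranker + thumbnail-service + search-indexer: 3219 throughput at 40 GB.
Any bundle with less than 40 GB falls short of 3206.

40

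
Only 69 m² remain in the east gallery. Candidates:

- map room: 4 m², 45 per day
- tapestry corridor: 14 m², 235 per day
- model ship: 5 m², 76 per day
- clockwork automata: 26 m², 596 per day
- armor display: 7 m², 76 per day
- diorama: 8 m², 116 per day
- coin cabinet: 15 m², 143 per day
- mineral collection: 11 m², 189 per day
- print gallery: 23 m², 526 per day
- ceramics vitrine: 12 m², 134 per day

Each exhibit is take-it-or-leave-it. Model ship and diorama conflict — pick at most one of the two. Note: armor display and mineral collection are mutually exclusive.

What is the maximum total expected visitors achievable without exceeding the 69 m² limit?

1433

Ranking by ratio (expected visitors/m²): clockwork automata 22.92, print gallery 22.87, mineral collection 17.18, tapestry corridor 16.79.
A density-first pass picks map room + model ship + clockwork automata + mineral collection + print gallery — 1432 at 69 m².
Dropping map room and mineral collection frees 15 m²; slotting in tapestry corridor (14 m²) lifts the total to 1433 at 68 m².
Next best is map room + model ship + clockwork automata + mineral collection + print gallery at 1432 (69 m²) — short by 1.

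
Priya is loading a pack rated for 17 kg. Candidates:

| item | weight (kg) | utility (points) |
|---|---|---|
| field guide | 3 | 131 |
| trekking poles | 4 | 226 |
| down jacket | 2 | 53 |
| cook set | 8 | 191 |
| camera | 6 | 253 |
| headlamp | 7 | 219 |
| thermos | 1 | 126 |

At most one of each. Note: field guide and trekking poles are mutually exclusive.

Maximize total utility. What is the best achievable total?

729

Field guide + camera + headlamp + thermos uses 17 of the 17 kg and totals 729.
Runner-up trekking poles + camera + headlamp tops out at 698.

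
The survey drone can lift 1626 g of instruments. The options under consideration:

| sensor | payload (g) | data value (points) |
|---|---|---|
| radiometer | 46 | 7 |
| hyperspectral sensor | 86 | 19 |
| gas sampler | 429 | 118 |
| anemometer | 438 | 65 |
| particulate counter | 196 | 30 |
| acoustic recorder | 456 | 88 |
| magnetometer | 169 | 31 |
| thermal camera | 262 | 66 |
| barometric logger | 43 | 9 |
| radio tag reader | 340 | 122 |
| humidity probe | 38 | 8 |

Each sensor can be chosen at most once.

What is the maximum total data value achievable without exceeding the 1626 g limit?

Ranking by ratio (data value/g): radio tag reader 0.36, gas sampler 0.28, thermal camera 0.25.
Filling by ratio: radiometer + hyperspectral sensor + gas sampler + particulate counter + magnetometer + thermal camera + barometric logger + radio tag reader + humidity probe for 410, with 17 g left unused.
Reworking the packing: hyperspectral sensor + gas sampler + acoustic recorder + thermal camera + barometric logger + radio tag reader uses 1616 g and improves the total to 422.
Next best is hyperspectral sensor + gas sampler + acoustic recorder + thermal camera + radio tag reader + humidity probe at 421 (1611 g) — short by 1.

422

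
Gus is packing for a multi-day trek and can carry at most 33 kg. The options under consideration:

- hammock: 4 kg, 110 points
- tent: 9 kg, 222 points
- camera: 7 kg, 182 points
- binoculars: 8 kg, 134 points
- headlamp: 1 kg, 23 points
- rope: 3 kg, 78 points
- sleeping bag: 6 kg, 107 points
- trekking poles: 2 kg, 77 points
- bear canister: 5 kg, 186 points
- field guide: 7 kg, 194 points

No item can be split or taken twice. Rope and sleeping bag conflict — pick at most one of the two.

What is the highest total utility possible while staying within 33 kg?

Greedy by ratio would take hammock + camera + headlamp + rope + trekking poles + bear canister + field guide: 29 kg used, total 850.
Dropping hammock and headlamp frees 5 kg; slotting in tent (9 kg) lifts the total to 939 at 33 kg.

939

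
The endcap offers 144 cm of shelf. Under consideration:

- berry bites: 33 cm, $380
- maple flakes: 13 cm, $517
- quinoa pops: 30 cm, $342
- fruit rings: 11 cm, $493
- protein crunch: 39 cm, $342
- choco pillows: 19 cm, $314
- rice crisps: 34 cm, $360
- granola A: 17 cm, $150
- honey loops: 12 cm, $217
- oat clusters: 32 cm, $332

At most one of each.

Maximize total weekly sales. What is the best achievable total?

2431

Taking the top-ratio products first gives berry bites + maple flakes + quinoa pops + fruit rings + choco pillows + granola A + honey loops for 2413 (135 cm).
The 30 cm tied up in quinoa pops is better spent on rice crisps — total rises to 2431 (139 cm).
The spare 5 cm is too small for any remaining product, and no exchange beats 2431.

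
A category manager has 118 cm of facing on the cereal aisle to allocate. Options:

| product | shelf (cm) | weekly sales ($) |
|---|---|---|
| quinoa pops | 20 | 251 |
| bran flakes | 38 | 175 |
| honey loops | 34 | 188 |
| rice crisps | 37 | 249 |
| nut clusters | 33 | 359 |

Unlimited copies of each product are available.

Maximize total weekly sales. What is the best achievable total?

1363

Taking the top-ratio products first gives 5×quinoa pops for 1255 (100 cm).
The 20 cm tied up in quinoa pops is better spent on nut clusters — total rises to 1363 (113 cm).
The spare 5 cm is too small for any remaining product, and no exchange beats 1363.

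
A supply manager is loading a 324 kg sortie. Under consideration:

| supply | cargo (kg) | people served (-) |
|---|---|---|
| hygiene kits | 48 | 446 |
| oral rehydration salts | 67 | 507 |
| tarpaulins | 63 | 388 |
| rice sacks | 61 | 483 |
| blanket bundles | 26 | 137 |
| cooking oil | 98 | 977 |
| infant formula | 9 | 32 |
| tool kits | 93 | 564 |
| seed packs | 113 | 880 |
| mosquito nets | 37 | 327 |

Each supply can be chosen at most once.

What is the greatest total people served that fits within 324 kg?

Taking the top-ratio supplies first gives hygiene kits + oral rehydration salts + rice sacks + cooking oil + infant formula + mosquito nets for 2772 (320 kg).
The 113 kg tied up in oral rehydration salts and infant formula and mosquito nets is better spent on seed packs — total rises to 2786 (320 kg).
The spare 4 kg is too small for any remaining supply, and no exchange beats 2786.

2786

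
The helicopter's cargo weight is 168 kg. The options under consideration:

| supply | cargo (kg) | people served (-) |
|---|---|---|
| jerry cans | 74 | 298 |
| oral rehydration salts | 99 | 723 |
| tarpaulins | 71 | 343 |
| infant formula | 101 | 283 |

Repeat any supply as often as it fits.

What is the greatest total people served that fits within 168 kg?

723

Oral rehydration salts uses 99 of the 168 kg and totals 723.
No other feasible combination exceeds 723.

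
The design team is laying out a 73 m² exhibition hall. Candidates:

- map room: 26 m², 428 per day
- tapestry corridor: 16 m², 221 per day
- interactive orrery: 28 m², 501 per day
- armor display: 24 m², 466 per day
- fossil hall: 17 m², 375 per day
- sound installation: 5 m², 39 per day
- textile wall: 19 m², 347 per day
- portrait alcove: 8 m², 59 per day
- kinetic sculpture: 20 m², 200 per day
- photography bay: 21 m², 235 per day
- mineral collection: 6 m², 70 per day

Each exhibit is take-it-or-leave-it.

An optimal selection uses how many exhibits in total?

3

Best achievable expected visitors is 1342.
interactive orrery + armor display + fossil hall hits 1342 at 69 m².
Every optimal selection uses 3 exhibits.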